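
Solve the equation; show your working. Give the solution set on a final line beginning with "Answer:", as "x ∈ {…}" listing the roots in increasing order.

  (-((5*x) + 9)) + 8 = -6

Step 1. [(-((5*x) + 9)) + 8 = -6] the outer +8 inverts by subtracting 8 ⇒ sub: -((5*x) + 9) = -14.
Step 2. [-((5*x) + 9) = -14] LHS negated; negate both sides, so neg: (5*x) + 9 = 14.
Step 3. [(5*x) + 9 = 14] 9 comes off first (subtract 9) ⇒ sub: 5*x = 5.
Step 4. [5*x = 5] divide by the outer 5 ⇒ div: x = 1.

Answer: x ∈ {1}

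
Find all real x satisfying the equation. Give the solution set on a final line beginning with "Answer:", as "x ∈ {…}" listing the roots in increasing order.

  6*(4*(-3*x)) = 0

Step 1. [6*(4*(-3*x)) = 0] 6·(inner) — divide through by 6. So div: 4*(-3*x) = 0.
Step 2. [4*(-3*x) = 0] LHS = 4·(…); ÷4 both sides ⇒ div: -3*x = 0.
Step 3. [-3*x = 0] divide by the outer -3, so div: x = 0.

Answer: x ∈ {0}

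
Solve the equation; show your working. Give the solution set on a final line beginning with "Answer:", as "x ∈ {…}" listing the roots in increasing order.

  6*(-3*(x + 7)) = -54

Step 1. [6*(-3*(x + 7)) = -54] divide by the outer 6, so div: -3*(x + 7) = -9.
Step 2. [-3*(x + 7) = -9] -3·(inner) — divide through by -3, so div: x + 7 = 3.
Step 3. [x + 7 = 3] +7 is outermost — subtract 7 both sides ⇒ sub: x = -4.

Answer: x ∈ {-4}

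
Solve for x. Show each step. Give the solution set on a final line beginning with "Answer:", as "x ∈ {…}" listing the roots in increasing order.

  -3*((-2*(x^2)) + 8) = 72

Step 1. [-3*((-2*(x^2)) + 8) = 72] leading coefficient -3: divide by -3 ⇒ div: (-2*(x^2)) + 8 = -24.
Step 2. [(-2*(x^2)) + 8 = -24] -2 | LHS and -2 | -24: pull -2 out, so factor: (x^2) - 4 = 12.
Step 3. [(x^2) - 4 = 12] -4 is outermost — add 4 both sides, so sub: x^2 = 16.
Step 4. [x^2 = 16] √ both sides: 16 ≥ 0 gives two branches, so sqrt: x = 4 or -4.

Answer: x ∈ {-4, 4}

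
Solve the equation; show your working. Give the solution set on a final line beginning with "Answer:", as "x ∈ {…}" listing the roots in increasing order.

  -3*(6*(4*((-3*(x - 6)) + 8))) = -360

Step 1. [-3*(6*(4*((-3*(x - 6)) + 8))) = -360] divide by the outer -3 ⇒ div: 6*(4*((-3*(x - 6)) + 8)) = 120.
Step 2. [6*(4*((-3*(x - 6)) + 8)) = 120] divide by the outer 6 ⇒ div: 4*((-3*(x - 6)) + 8) = 20.
Step 3. [4*((-3*(x - 6)) + 8) = 20] 4·(inner) — divide through by 4, so div: (-3*(x - 6)) + 8 = 5.
Step 4. [(-3*(x - 6)) + 8 = 5] subtract 8: x sits inside (… + 8). So sub: -3*(x - 6) = -3.
Step 5. [-3*(x - 6) = -3] -3 out front; divide by -3. So div: x - 6 = 1.
Step 6. [x - 6 = 1] add 6: x sits inside (… - 6) ⇒ sub: x = 7.

Answer: x ∈ {7}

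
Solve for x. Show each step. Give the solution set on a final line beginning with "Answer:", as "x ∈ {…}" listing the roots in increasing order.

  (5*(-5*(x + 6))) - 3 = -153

Step 1. [(5*(-5*(x + 6))) - 3 = -153] add 3: x sits inside (… - 3) ⇒ sub: 5*(-5*(x + 6)) = -150.
Step 2. [5*(-5*(x + 6)) = -150] 5 out front; divide by 5. So div: -5*(x + 6) = -30.
Step 3. [-5*(x + 6) = -30] -5 out front; divide by -5. So div: x + 6 = 6.
Step 4. [x + 6 = 6] subtract 6: x sits inside (… + 6) ⇒ sub: x = 0.

Answer: x ∈ {0}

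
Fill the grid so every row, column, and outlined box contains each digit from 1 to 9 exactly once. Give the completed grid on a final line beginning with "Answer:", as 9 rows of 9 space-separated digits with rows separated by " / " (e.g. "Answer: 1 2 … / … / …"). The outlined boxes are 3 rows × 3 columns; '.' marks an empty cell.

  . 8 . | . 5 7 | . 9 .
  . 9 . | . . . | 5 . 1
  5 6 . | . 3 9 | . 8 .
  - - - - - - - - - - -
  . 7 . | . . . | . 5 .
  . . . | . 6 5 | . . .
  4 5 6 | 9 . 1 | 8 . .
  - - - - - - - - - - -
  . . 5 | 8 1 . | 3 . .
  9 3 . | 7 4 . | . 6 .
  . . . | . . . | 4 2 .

Step 1. [r5c8∈{1,3,4,7}] col 8 places 1 nowhere but r5c8 ⇒ r5c8=1.
Step 2. [r5c2∈{2}] nothing but 2 survives at r5c2 ⇒ r5c2=2.
Step 3. [r2c8∈{3,4,7}] 4 has one home in col 8: r2c8, so r2c8=4.
Step 4. [r1c9∈{2,3,6}] box 3 places 3 nowhere but r1c9 ⇒ r1c9=3.
Step 5. [r4c6∈{2,3,4,8}] r4c6 is the only open cell in col 6 admitting 4. So r4c6=4.
Step 6. [r7c8∈{7}] r7c8 has the single candidate 7. So r7c8=7.
Step 7. [r4c5∈{2,8}] across box 5, 8 lands solely at r4c5. So r4c5=8.
Step 8. [r2c5∈{2}] r2c5 is down to just 2, so r2c5=2.
Step 9. [r5c4∈{3}] nothing but 3 survives at r5c4. So r5c4=3.
Step 10. [r6c9∈{2,7}] 2 has one home in row 6: r6c9. So r6c9=2.
Step 11. [r7c9∈{9}] r7c9's peers cover all but 9 ⇒ r7c9=9.
Step 12. [r9c2∈{1}] nothing but 1 survives at r9c2. So r9c2=1.
Step 13. [r2c4∈{6}] r2c4's peers cover all but 6. So r2c4=6.
Step 14. [r3c9∈{7}] only 7 remains possible at r3c9 ⇒ r3c9=7.
Step 15. [r3c7∈{2}] r3c7 has the single candidate 2, so r3c7=2.
Step 16. [r8c6∈{2}] r8c6 is down to just 2 ⇒ r8c6=2.
Step 17. [r8c3∈{8}] r8c3 is down to just 8, so r8c3=8.
Step 18. [r1c3∈{1,2,4}] across col 3, 2 lands solely at r1c3 ⇒ r1c3=2.
Step 19. [r1c1∈{1}] r1c1's peers cover all but 1, so r1c1=1.
Step 20. [r9c3∈{7}] r9c3 has the single candidate 7, so r9c3=7.
Step 21. [r5c3∈{9}] r5c3 is down to just 9, so r5c3=9.
Step 22. [r4c1∈{3}] r4c1's peers cover all but 3. So r4c1=3.
Step 23. [r9c1∈{6}] nothing but 6 survives at r9c1, so r9c1=6.
Step 24. [r3c3∈{4}] r3c3 has the single candidate 4, so r3c3=4.
Step 25. [r1c7∈{6}] r1c7 has the single candidate 6. So r1c7=6.
Step 26. [r9c9∈{5,8}] r9c9 is the only open cell in row 9 admitting 8 ⇒ r9c9=8.
Step 27. [r6c8∈{3}] only 3 remains possible at r6c8. So r6c8=3.
Step 28. [r9c5∈{9}] nothing but 9 survives at r9c5, so r9c5=9.
Step 29. [r5c1∈{8}] only 8 remains possible at r5c1, so r5c1=8.
Step 30. [r8c9∈{5}] r8c9 has the single candidate 5. So r8c9=5.
Step 31. [r4c7∈{9}] nothing but 9 survives at r4c7. So r4c7=9.
Step 32. [r7c1∈{2}] r7c1 is down to just 2, so r7c1=2.
Step 33. [r3c4∈{1}] r3c4's peers cover all but 1. So r3c4=1.
Step 34. [r2c1∈{7}] nothing but 7 survives at r2c1. So r2c1=7.
Step 35. [r9c6∈{3}] only 3 remains possible at r9c6, so r9c6=3.
Step 36. [r4c9∈{6}] r4c9's peers cover all but 6, so r4c9=6.
Step 37. [r5c9∈{4}] only 4 remains possible at r5c9 ⇒ r5c9=4.
Step 38. [r6c5∈{7}] r6c5 has the single candidate 7 ⇒ r6c5=7.
Step 39. [r2c3∈{3}] only 3 remains possible at r2c3. So r2c3=3.
Step 40. [r7c2∈{4}] r7c2's peers cover all but 4 ⇒ r7c2=4.
Step 41. [r5c7∈{7}] only 7 remains possible at r5c7. So r5c7=7.
Step 42. [r8c7∈{1}] only 1 remains possible at r8c7. So r8c7=1.
Step 43. [r1c4∈{4}] r1c4 is down to just 4 ⇒ r1c4=4.
Step 44. [r9c4∈{5}] r9c4 has the single candidate 5, so r9c4=5.
Step 45. [r7c6∈{6}] only 6 remains possible at r7c6 ⇒ r7c6=6.
Step 46. [r4c3∈{1}] r4c3 is down to just 1, so r4c3=1.
Step 47. [r4c4∈{2}] r4c4's peers cover all but 2 ⇒ r4c4=2.
Step 48. [r2c6∈{8}] r2c6 is down to just 8 ⇒ r2c6=8.

Answer: 1 8 2 4 5 7 6 9 3 / 7 9 3 6 2 8 5 4 1 / 5 6 4 1 3 9 2 8 7 / 3 7 1 2 8 4 9 5 6 / 8 2 9 3 6 5 7 1 4 / 4 5 6 9 7 1 8 3 2 / 2 4 5 8 1 6 3 7 9 / 9 3 8 7 4 2 1 6 5 / 6 1 7 5 9 3 4 2 8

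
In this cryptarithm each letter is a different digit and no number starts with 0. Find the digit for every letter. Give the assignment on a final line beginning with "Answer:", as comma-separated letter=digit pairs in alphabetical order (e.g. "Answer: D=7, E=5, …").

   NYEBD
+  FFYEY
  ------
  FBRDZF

Step 1. [col 1: D + Y ≡ F (mod 10)] column 1 (D + Y ≡ F (mod 10), carry-in 0) doesn't pin F yet; pick F=1 and continue, so F=1.
Step 2. [col 1: D + Y ≡ F (mod 10)] several values work for D in column 1 (D + Y ≡ F (mod 10), carry-in 0); try D=8. So D=8.
Step 3. [col 1: D + Y ≡ F (mod 10)] column 1: given D=8, F=1, carry-in 0, and digits 1,8 already taken and all letters distinct, D+Y≡F (mod 10) forces Y=3, so Y=3.
Step 4. [col 2: B + E ≡ Z (mod 10)] no forcing yet in column 2 (carry-in 1); E=5 is free and consistent — try it. So E=5.
Step 5. [col 2: B + E ≡ Z (mod 10)] several values work for Z in column 2 (B + E ≡ Z (mod 10), carry-in 1); try Z=6 ⇒ Z=6.
Step 6. [col 2: B + E ≡ Z (mod 10)] in column 2 we have B+E≡Z with carry-in 1; given E=5, Z=6 and digits 1,3,5,6,8 already taken and all letters distinct, that pins B to 0. So B=0.
Step 7. [col 4: Y + F ≡ R (mod 10)] column 4 reads Y+F+carry(0)=R with Y=3, F=1; with digits 0,1,3,5,6,8 already taken and all letters distinct, the only value for R is 4, so R=4.
Step 8. [col 5: N + F ≡ B (mod 10)] from column 5 (F=1, B=0, carry-in 0, digits 0,1,3,4,5,6,8 already taken and all letters distinct): N must equal 9, so N=9.

Answer: B=0, D=8, E=5, F=1, N=9, R=4, Y=3, Z=6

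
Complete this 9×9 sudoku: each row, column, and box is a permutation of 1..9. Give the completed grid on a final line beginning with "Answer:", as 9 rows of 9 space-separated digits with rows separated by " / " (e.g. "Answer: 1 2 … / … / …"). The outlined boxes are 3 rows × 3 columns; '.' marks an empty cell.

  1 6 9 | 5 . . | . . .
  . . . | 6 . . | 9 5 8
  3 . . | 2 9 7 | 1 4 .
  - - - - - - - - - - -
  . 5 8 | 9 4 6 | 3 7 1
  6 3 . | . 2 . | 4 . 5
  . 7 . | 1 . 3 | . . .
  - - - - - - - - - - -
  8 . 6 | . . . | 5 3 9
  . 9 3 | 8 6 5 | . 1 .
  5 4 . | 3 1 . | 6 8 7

Step 1. [r9c3∈{2}] only 2 remains possible at r9c3 ⇒ r9c3=2.
Step 2. [r1c8∈{2}] r1c8's peers cover all but 2. So r1c8=2.
Step 3. [r1c6∈{4,8}] 4 has one home in row 1: r1c6. So r1c6=4.
Step 4. [r6c1∈{2,4,9}] r6c1 is the only open cell in col 1 admitting 9 ⇒ r6c1=9.
Step 5. [r2c1∈{2,4,7}] across col 1, 4 lands solely at r2c1 ⇒ r2c1=4.
Step 6. [r8c7∈{2}] nothing but 2 survives at r8c7. So r8c7=2.
Step 7. [r1c5∈{3,8}] in row 1, 8 fits only at r1c5 ⇒ r1c5=8.
Step 8. [r6c8∈{6}] nothing but 6 survives at r6c8. So r6c8=6.
Step 9. [r7c5∈{7}] only 7 remains possible at r7c5, so r7c5=7.
Step 10. [r2c3∈{7}] nothing but 7 survives at r2c3. So r2c3=7.
Step 11. [r9c6∈{9}] only 9 remains possible at r9c6 ⇒ r9c6=9.
Step 12. [r5c6∈{8}] only 8 remains possible at r5c6. So r5c6=8.
Step 13. [r2c6∈{1}] r2c6's peers cover all but 1, so r2c6=1.
Step 14. [r3c9∈{6}] r3c9 is down to just 6 ⇒ r3c9=6.
Step 15. [r6c7∈{8}] only 8 remains possible at r6c7 ⇒ r6c7=8.
Step 16. [r5c3∈{1}] only 1 remains possible at r5c3, so r5c3=1.
Step 17. [r3c3∈{5}] r3c3's peers cover all but 5 ⇒ r3c3=5.
Step 18. [r2c2∈{2}] nothing but 2 survives at r2c2, so r2c2=2.
Step 19. [r7c2∈{1}] only 1 remains possible at r7c2, so r7c2=1.
Step 20. [r7c4∈{4}] r7c4 is down to just 4. So r7c4=4.
Step 21. [r1c9∈{3}] r1c9's peers cover all but 3, so r1c9=3.
Step 22. [r3c2∈{8}] r3c2's peers cover all but 8 ⇒ r3c2=8.
Step 23. [r8c9∈{4}] r8c9's peers cover all but 4 ⇒ r8c9=4.
Step 24. [r7c6∈{2}] nothing but 2 survives at r7c6 ⇒ r7c6=2.
Step 25. [r6c9∈{2}] nothing but 2 survives at r6c9. So r6c9=2.
Step 26. [r6c5∈{5}] r6c5 is down to just 5, so r6c5=5.
Step 27. [r2c5∈{3}] r2c5 is down to just 3, so r2c5=3.
Step 28. [r5c8∈{9}] only 9 remains possible at r5c8. So r5c8=9.
Step 29. [r1c7∈{7}] nothing but 7 survives at r1c7. So r1c7=7.
Step 30. [r4c1∈{2}] nothing but 2 survives at r4c1. So r4c1=2.
Step 31. [r8c1∈{7}] r8c1's peers cover all but 7. So r8c1=7.
Step 32. [r6c3∈{4}] only 4 remains possible at r6c3, so r6c3=4.
Step 33. [r5c4∈{7}] r5c4 is down to just 7 ⇒ r5c4=7.

Answer: 1 6 9 5 8 4 7 2 3 / 4 2 7 6 3 1 9 5 8 / 3 8 5 2 9 7 1 4 6 / 2 5 8 9 4 6 3 7 1 / 6 3 1 7 2 8 4 9 5 / 9 7 4 1 5 3 8 6 2 / 8 1 6 4 7 2 5 3 9 / 7 9 3 8 6 5 2 1 4 / 5 4 2 3 1 9 6 8 7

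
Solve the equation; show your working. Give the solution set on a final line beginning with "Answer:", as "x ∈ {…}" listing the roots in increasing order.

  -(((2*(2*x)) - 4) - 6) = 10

Step 1. [-(((2*(2*x)) - 4) - 6) = 10] flip signs both sides. So neg: ((2*(2*x)) - 4) - 6 = -10.
Step 2. [((2*(2*x)) - 4) - 6 = -10] add 6: x sits inside (… - 6), so sub: (2*(2*x)) - 4 = -4.
Step 3. [(2*(2*x)) - 4 = -4] the outer -4 inverts by adding 4, so sub: 2*(2*x) = 0.
Step 4. [2*(2*x) = 0] divide by the outer 2, so div: 2*x = 0.
Step 5. [2*x = 0] LHS = 2·(…); ÷2 both sides. So div: x = 0.

Answer: x ∈ {0}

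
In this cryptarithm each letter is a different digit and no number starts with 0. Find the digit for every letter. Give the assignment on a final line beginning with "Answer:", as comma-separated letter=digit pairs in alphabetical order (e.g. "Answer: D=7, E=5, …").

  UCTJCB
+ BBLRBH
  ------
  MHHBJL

Step 1. [col 1: B + H ≡ L (mod 10)] no forcing yet in column 1 (carry-in 0); H=5 is free and consistent — try it. So H=5.
Step 2. [col 1: B + H ≡ L (mod 10)] column 1 (B + H ≡ L (mod 10), carry-in 0) doesn't pin B yet; pick B=7 and continue. So B=7.
Step 3. [col 1: B + H ≡ L (mod 10)] in column 1 we have B+H≡L with carry-in 0; given B=7, H=5 and digits 5,7 already taken and all letters distinct, that pins L to 2 ⇒ L=2.
Step 4. [col 2: C + B ≡ J (mod 10)] column 2 (C + B ≡ J (mod 10), carry-in 1) doesn't pin J yet; pick J=6 and continue. So J=6.
Step 5. [col 2: C + B ≡ J (mod 10)] in column 2 we have C+B≡J with carry-in 1; given B=7, J=6 and digits 2,5,6,7 already taken and all letters distinct, that pins C to 8. So C=8.
Step 6. [col 3: J + R ≡ B (mod 10)] column 3 reads J+R+carry(1)=B with J=6, B=7; with digits 2,5,6,7,8 already taken and all letters distinct, the only value for R is 0, so R=0.
Step 7. [col 4: T + L ≡ H (mod 10)] column 4 reads T+L+carry(0)=H with L=2, H=5; with digits 0,2,5,6,7,8 already taken and all letters distinct, the only value for T is 3, so T=3.
Step 8. [col 6: U + B ≡ M (mod 10)] column 6: given B=7, carry-in 1, and digits 0,2,3,5,6,7,8 already taken and all letters distinct, U+B≡M (mod 10) forces U=1. So U=1.
Step 9. [col 6: U + B ≡ M (mod 10)] column 6 reads U+B+carry(1)=M with U=1, B=7; with digits 0,1,2,3,5,6,7,8 already taken and all letters distinct, the only value for M is 9 ⇒ M=9.

Answer: B=7, C=8, H=5, J=6, L=2, M=9, R=0, T=3, U=1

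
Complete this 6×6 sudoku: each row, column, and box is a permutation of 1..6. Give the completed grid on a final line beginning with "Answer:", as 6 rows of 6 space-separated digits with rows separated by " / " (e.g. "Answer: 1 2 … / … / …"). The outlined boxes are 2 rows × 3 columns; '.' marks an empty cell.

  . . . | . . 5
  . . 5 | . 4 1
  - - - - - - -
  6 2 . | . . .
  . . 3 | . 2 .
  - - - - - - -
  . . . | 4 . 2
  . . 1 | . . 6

Step 1. [r1c3∈{2,4,6}] r1c3 is the only open cell in col 3 admitting 2, so r1c3=2.
Step 2. [r2c1∈{3}] r2c1 has the single candidate 3, so r2c1=3.
Step 3. [r5c1∈{5}] nothing but 5 survives at r5c1. So r5c1=5.
Step 4. [r1c5∈{3,6}] col 5 places 6 nowhere but r1c5 ⇒ r1c5=6.
Step 5. [r3c6∈{3,4}] 3 has one home in col 6: r3c6. So r3c6=3.
Step 6. [r4c2∈{1,4,5}] r4c2 is the only open cell in col 2 admitting 5. So r4c2=5.
Step 7. [r4c1∈{1,4}] in box 3, 1 fits only at r4c1, so r4c1=1.
Step 8. [r3c4∈{1,5}] r3c4 is the only open cell in col 4 admitting 1, so r3c4=1.
Step 9. [r6c4∈{3,5}] across col 4, 5 lands solely at r6c4 ⇒ r6c4=5.
Step 10. [r6c5∈{3}] r6c5 has the single candidate 3 ⇒ r6c5=3.
Step 11. [r1c1∈{4}] r1c1 has the single candidate 4. So r1c1=4.
Step 12. [r5c2∈{3,6}] across row 5, 3 lands solely at r5c2. So r5c2=3.
Step 13. [r1c2∈{1}] r1c2 has the single candidate 1, so r1c2=1.
Step 14. [r5c5∈{1}] only 1 remains possible at r5c5. So r5c5=1.
Step 15. [r6c2∈{4}] r6c2 is down to just 4 ⇒ r6c2=4.
Step 16. [r1c4∈{3}] r1c4 has the single candidate 3, so r1c4=3.
Step 17. [r2c4∈{2}] r2c4 has the single candidate 2. So r2c4=2.
Step 18. [r3c3∈{4}] r3c3 is down to just 4, so r3c3=4.
Step 19. [r6c1∈{2}] nothing but 2 survives at r6c1. So r6c1=2.
Step 20. [r3c5∈{5}] r3c5's peers cover all but 5. So r3c5=5.
Step 21. [r5c3∈{6}] only 6 remains possible at r5c3, so r5c3=6.
Step 22. [r2c2∈{6}] nothing but 6 survives at r2c2 ⇒ r2c2=6.
Step 23. [r4c6∈{4}] nothing but 4 survives at r4c6, so r4c6=4.
Step 24. [r4c4∈{6}] r4c4 has the single candidate 6. So r4c4=6.

Answer: 4 1 2 3 6 5 / 3 6 5 2 4 1 / 6 2 4 1 5 3 / 1 5 3 6 2 4 / 5 3 6 4 1 2 / 2 4 1 5 3 6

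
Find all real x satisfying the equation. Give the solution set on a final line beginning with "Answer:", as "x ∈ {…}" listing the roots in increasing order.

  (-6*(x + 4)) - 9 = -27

Step 1. [(-6*(x + 4)) - 9 = -27] peel the -9: add 9 from each side ⇒ sub: -6*(x + 4) = -18.
Step 2. [-6*(x + 4) = -18] leading coefficient -6: divide by -6. So div: x + 4 = 3.
Step 3. [x + 4 = 3] 4 comes off first (subtract 4) ⇒ sub: x = -1.

Answer: x ∈ {-1}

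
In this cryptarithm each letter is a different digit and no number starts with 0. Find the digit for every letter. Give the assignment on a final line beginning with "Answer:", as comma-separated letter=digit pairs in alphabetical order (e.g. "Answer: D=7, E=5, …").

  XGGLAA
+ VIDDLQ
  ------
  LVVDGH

Step 1. [col 1: A + Q ≡ H (mod 10)] H=7 is one option consistent with column 1 (A + Q ≡ H (mod 10), carry-in 0) — take it, so H=7.
Step 2. [col 1: A + Q ≡ H (mod 10)] column 1 (A + Q ≡ H (mod 10), carry-in 0) doesn't pin A yet; pick A=3 and continue ⇒ A=3.
Step 3. [col 1: A + Q ≡ H (mod 10)] column 1 reads A+Q+carry(0)=H with A=3, H=7; with digits 3,7 already taken and all letters distinct, the only value for Q is 4 ⇒ Q=4.
Step 4. [col 2: A + L ≡ G (mod 10)] several values work for L in column 2 (A + L ≡ G (mod 10), carry-in 0); try L=9 ⇒ L=9.
Step 5. [col 2: A + L ≡ G (mod 10)] column 2: given A=3, L=9, carry-in 0, and digits 3,4,7,9 already taken and all letters distinct, A+L≡G (mod 10) forces G=2. So G=2.
Step 6. [col 3: L + D ≡ D (mod 10)] D=5 is one option consistent with column 3 (L + D ≡ D (mod 10), carry-in 1) — take it. So D=5.
Step 7. [col 4: G + D ≡ V (mod 10)] column 4 reads G+D+carry(1)=V with G=2, D=5; with digits 2,3,4,5,7,9 already taken and all letters distinct, the only value for V is 8. So V=8.
Step 8. [col 5: G + I ≡ V (mod 10)] column 5 reads G+I+carry(0)=V with G=2, V=8; with digits 2,3,4,5,7,8,9 already taken and all letters distinct, the only value for I is 6 ⇒ I=6.
Step 9. [col 6: X + V ≡ L (mod 10)] column 6 reads X+V+carry(0)=L with V=8, L=9; with digits 2,3,4,5,6,7,8,9 already taken and all letters distinct, the only value for X is 1 ⇒ X=1.

Answer: A=3, D=5, G=2, H=7, I=6, L=9, Q=4, V=8, X=1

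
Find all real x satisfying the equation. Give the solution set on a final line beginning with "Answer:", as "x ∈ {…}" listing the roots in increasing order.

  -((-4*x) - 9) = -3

Step 1. [-((-4*x) - 9) = -3] leading − — multiply by −1. So neg: (-4*x) - 9 = 3.
Step 2. [(-4*x) - 9 = 3] add 9: x sits inside (… - 9). So sub: -4*x = 12.
Step 3. [-4*x = 12] -4 out front; divide by -4 ⇒ div: x = -3.

Answer: x ∈ {-3}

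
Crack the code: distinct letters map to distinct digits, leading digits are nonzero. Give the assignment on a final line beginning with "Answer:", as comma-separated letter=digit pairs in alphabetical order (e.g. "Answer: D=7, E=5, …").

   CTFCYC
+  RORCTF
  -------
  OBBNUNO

Step 1. [col 1: C + F ≡ O (mod 10)] column 1 (C + F ≡ O (mod 10), carry-in 0) doesn't pin C yet; pick C=4 and continue ⇒ C=4.
Step 2. [col 1: C + F ≡ O (mod 10)] F=7 is one option consistent with column 1 (C + F ≡ O (mod 10), carry-in 0) — take it ⇒ F=7.
Step 3. [col 1: C + F ≡ O (mod 10)] column 1 reads C+F+carry(0)=O with C=4, F=7; with digits 4,7 already taken and all letters distinct, the only value for O is 1 ⇒ O=1.
Step 4. [col 2: Y + T ≡ N (mod 10)] N=2 is one option consistent with column 2 (Y + T ≡ N (mod 10), carry-in 1) — take it. So N=2.
Step 5. [col 2: Y + T ≡ N (mod 10)] several values work for Y in column 2 (Y + T ≡ N (mod 10), carry-in 1); try Y=3 ⇒ Y=3.
Step 6. [col 2: Y + T ≡ N (mod 10)] from column 2 (Y=3, N=2, carry-in 1, digits 1,2,3,4,7 already taken and all letters distinct): T must equal 8. So T=8.
Step 7. [col 3: C + C ≡ U (mod 10)] from column 3 (C=4, carry-in 1, digits 1,2,3,4,7,8 already taken and all letters distinct): U must equal 9 ⇒ U=9.
Step 8. [col 4: F + R ≡ N (mod 10)] in column 4 we have F+R≡N with carry-in 0; given F=7, N=2 and digits 1,2,3,4,7,8,9 already taken and all letters distinct, that pins R to 5 ⇒ R=5.
Step 9. [col 5: T + O ≡ B (mod 10)] column 5: given T=8, O=1, carry-in 1, and digits 1,2,3,4,5,7,8,9 already taken and all letters distinct, T+O≡B (mod 10) forces B=0. So B=0.

Answer: B=0, C=4, F=7, N=2, O=1, R=5, T=8, U=9, Y=3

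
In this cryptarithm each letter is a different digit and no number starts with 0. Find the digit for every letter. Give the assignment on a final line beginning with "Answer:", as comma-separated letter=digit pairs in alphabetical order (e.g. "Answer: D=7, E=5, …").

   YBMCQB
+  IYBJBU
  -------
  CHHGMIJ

Step 1. [C] C is the leading digit of a 7-digit sum of two 6-digit numbers; the final carry is exactly 1. So C=1.
Step 2. [col 1: B + U ≡ J (mod 10)] no forcing yet in column 1 (carry-in 0); J=8 is free and consistent — try it. So J=8.
Step 3. [col 1: B + U ≡ J (mod 10)] column 1 (B + U ≡ J (mod 10), carry-in 0) doesn't pin U yet; pick U=3 and continue ⇒ U=3.
Step 4. [col 1: B + U ≡ J (mod 10)] in column 1 we have B+U≡J with carry-in 0; given U=3, J=8 and digits 1,3,8 already taken and all letters distinct, that pins B to 5 ⇒ B=5.
Step 5. [col 2: Q + B ≡ I (mod 10)] no forcing yet in column 2 (carry-in 0); I=4 is free and consistent — try it ⇒ I=4.
Step 6. [col 2: Q + B ≡ I (mod 10)] column 2 reads Q+B+carry(0)=I with B=5, I=4; with digits 1,3,4,5,8 already taken and all letters distinct, the only value for Q is 9 ⇒ Q=9.
Step 7. [col 3: C + J ≡ M (mod 10)] column 3: given C=1, J=8, carry-in 1, and digits 1,3,4,5,8,9 already taken and all letters distinct, C+J≡M (mod 10) forces M=0. So M=0.
Step 8. [col 4: M + B ≡ G (mod 10)] in column 4 we have M+B≡G with carry-in 1; given M=0, B=5 and digits 0,1,3,4,5,8,9 already taken and all letters distinct, that pins G to 6 ⇒ G=6.
Step 9. [col 5: B + Y ≡ H (mod 10)] no forcing yet in column 5 (carry-in 0); Y=7 is free and consistent — try it. So Y=7.
Step 10. [col 5: B + Y ≡ H (mod 10)] in column 5 we have B+Y≡H with carry-in 0; given B=5, Y=7 and digits 0,1,3,4,5,6,7,8,9 already taken and all letters distinct, that pins H to 2. So H=2.

Answer: B=5, C=1, G=6, H=2, I=4, J=8, M=0, Q=9, U=3, Y=7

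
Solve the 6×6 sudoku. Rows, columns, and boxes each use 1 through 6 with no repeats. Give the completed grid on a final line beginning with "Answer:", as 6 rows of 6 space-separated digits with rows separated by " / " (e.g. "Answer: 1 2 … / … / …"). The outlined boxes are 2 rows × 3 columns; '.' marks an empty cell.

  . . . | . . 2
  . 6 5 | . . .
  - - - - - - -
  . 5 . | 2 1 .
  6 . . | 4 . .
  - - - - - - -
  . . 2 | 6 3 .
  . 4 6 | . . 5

Step 1. [r5c2∈{1}] r5c2 is down to just 1 ⇒ r5c2=1.
Step 2. [r1c2∈{3}] r1c2 is down to just 3, so r1c2=3.
Step 3. [r2c6∈{1,3,4}] r2c6 is the only open cell in col 6 admitting 1 ⇒ r2c6=1.
Step 4. [r1c5∈{4,5,6}] row 1 places 6 nowhere but r1c5 ⇒ r1c5=6.
Step 5. [r4c3∈{1,3}] in row 4, 1 fits only at r4c3 ⇒ r4c3=1.
Step 6. [r3c3∈{3,4}] in col 3, 3 fits only at r3c3. So r3c3=3.
Step 7. [r1c3∈{4}] r1c3 is down to just 4. So r1c3=4.
Step 8. [r5c1∈{5}] r5c1's peers cover all but 5 ⇒ r5c1=5.
Step 9. [r1c1∈{1}] only 1 remains possible at r1c1 ⇒ r1c1=1.
Step 10. [r1c4∈{5}] r1c4's peers cover all but 5. So r1c4=5.
Step 11. [r4c5∈{5}] only 5 remains possible at r4c5. So r4c5=5.
Step 12. [r3c1∈{4}] r3c1 has the single candidate 4. So r3c1=4.
Step 13. [r2c4∈{3}] r2c4 is down to just 3. So r2c4=3.
Step 14. [r2c1∈{2}] nothing but 2 survives at r2c1, so r2c1=2.
Step 15. [r4c2∈{2}] r4c2's peers cover all but 2. So r4c2=2.
Step 16. [r5c6∈{4}] nothing but 4 survives at r5c6 ⇒ r5c6=4.
Step 17. [r6c4∈{1}] r6c4 has the single candidate 1 ⇒ r6c4=1.
Step 18. [r2c5∈{4}] r2c5 is down to just 4, so r2c5=4.
Step 19. [r4c6∈{3}] r4c6 is down to just 3. So r4c6=3.
Step 20. [r3c6∈{6}] only 6 remains possible at r3c6 ⇒ r3c6=6.
Step 21. [r6c5∈{2}] nothing but 2 survives at r6c5, so r6c5=2.
Step 22. [r6c1∈{3}] r6c1's peers cover all but 3. So r6c1=3.

Answer: 1 3 4 5 6 2 / 2 6 5 3 4 1 / 4 5 3 2 1 6 / 6 2 1 4 5 3 / 5 1 2 6 3 4 / 3 4 6 1 2 5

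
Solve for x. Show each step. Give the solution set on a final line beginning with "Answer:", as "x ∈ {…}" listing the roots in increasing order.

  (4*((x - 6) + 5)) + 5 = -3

Step 1. [(4*((x - 6) + 5)) + 5 = -3] 5 comes off first (subtract 5). So sub: 4*((x - 6) + 5) = -8.
Step 2. [4*((x - 6) + 5) = -8] leading coefficient 4: divide by 4 ⇒ div: (x - 6) + 5 = -2.
Step 3. [(x - 6) + 5 = -2] subtract 5: x sits inside (… + 5) ⇒ sub: x - 6 = -7.
Step 4. [x - 6 = -7] peel the -6: add 6 from each side ⇒ sub: x = -1.

Answer: x ∈ {-1}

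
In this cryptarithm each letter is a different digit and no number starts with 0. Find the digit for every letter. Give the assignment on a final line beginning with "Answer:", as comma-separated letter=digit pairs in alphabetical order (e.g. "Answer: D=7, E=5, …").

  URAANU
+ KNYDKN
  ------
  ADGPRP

Step 1. [col 1: U + N ≡ P (mod 10)] no forcing yet in column 1 (carry-in 0); U=3 is free and consistent — try it, so U=3.
Step 2. [col 1: U + N ≡ P (mod 10)] column 1 (U + N ≡ P (mod 10), carry-in 0) doesn't pin N yet; pick N=2 and continue, so N=2.
Step 3. [col 1: U + N ≡ P (mod 10)] from column 1 (U=3, N=2, carry-in 0, digits 2,3 already taken and all letters distinct): P must equal 5, so P=5.
Step 4. [col 2: N + K ≡ R (mod 10)] no forcing yet in column 2 (carry-in 0); R=6 is free and consistent — try it, so R=6.
Step 5. [col 2: N + K ≡ R (mod 10)] in column 2 we have N+K≡R with carry-in 0; given N=2, R=6 and digits 2,3,5,6 already taken and all letters distinct, that pins K to 4, so K=4.
Step 6. [col 3: A + D ≡ P (mod 10)] column 3 (A + D ≡ P (mod 10), carry-in 0) doesn't pin D yet; pick D=8 and continue, so D=8.
Step 7. [col 3: A + D ≡ P (mod 10)] column 3 reads A+D+carry(0)=P with D=8, P=5; with digits 2,3,4,5,6,8 already taken and all letters distinct, the only value for A is 7 ⇒ A=7.
Step 8. [col 4: A + Y ≡ G (mod 10)] column 4 reads A+Y+carry(1)=G with A=7; with digits 2,3,4,5,6,7,8 already taken and all letters distinct, the only value for G is 9, so G=9.
Step 9. [col 4: A + Y ≡ G (mod 10)] in column 4 we have A+Y≡G with carry-in 1; given A=7, G=9 and digits 2,3,4,5,6,7,8,9 already taken and all letters distinct, that pins Y to 1 ⇒ Y=1.

Answer: A=7, D=8, G=9, K=4, N=2, P=5, R=6, U=3, Y=1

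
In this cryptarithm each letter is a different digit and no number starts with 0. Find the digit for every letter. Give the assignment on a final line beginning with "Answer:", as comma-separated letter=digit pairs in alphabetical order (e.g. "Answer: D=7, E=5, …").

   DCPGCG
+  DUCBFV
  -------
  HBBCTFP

Step 1. [col 1: G + V ≡ P (mod 10)] column 1 (G + V ≡ P (mod 10), carry-in 0) doesn't pin P yet; pick P=9 and continue ⇒ P=9.
Step 2. [H] H is the leading digit of a 7-digit sum of two 6-digit numbers; the final carry is exactly 1. So H=1.
Step 3. [col 1: G + V ≡ P (mod 10)] no forcing yet in column 1 (carry-in 0); G=7 is free and consistent — try it ⇒ G=7.
Step 4. [col 1: G + V ≡ P (mod 10)] in column 1 we have G+V≡P with carry-in 0; given G=7, P=9 and digits 1,7,9 already taken and all letters distinct, that pins V to 2 ⇒ V=2.
Step 5. [col 2: C + F ≡ F (mod 10)] in column 2 we have C+F≡F with carry-in 0; given nothing yet and digits 1,2,7,9 already taken and all letters distinct, that pins C to 0 ⇒ C=0.
Step 6. [col 2: C + F ≡ F (mod 10)] no forcing yet in column 2 (carry-in 0); F=4 is free and consistent — try it. So F=4.
Step 7. [col 3: G + B ≡ T (mod 10)] B=6 is one option consistent with column 3 (G + B ≡ T (mod 10), carry-in 0) — take it ⇒ B=6.
Step 8. [col 3: G + B ≡ T (mod 10)] from column 3 (G=7, B=6, carry-in 0, digits 0,1,2,4,6,7,9 already taken and all letters distinct): T must equal 3. So T=3.
Step 9. [col 5: C + U ≡ B (mod 10)] column 5: given C=0, B=6, carry-in 1, and digits 0,1,2,3,4,6,7,9 already taken and all letters distinct, C+U≡B (mod 10) forces U=5. So U=5.
Step 10. [col 6: D + D ≡ B (mod 10)] column 6 reads D+D+carry(0)=B with B=6; with digits 0,1,2,3,4,5,6,7,9 already taken and all letters distinct, the only value for D is 8 ⇒ D=8.

Answer: B=6, C=0, D=8, F=4, G=7, H=1, P=9, T=3, U=5, V=2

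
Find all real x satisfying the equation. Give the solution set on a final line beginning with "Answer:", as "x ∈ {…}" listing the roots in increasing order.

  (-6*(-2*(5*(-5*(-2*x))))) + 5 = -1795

Step 1. [(-6*(-2*(5*(-5*(-2*x))))) + 5 = -1795] +5 is outermost — subtract 5 both sides, so sub: -6*(-2*(5*(-5*(-2*x)))) = -1800.
Step 2. [-6*(-2*(5*(-5*(-2*x)))) = -1800] divide by the outer -6, so div: -2*(5*(-5*(-2*x))) = 300.
Step 3. [-2*(5*(-5*(-2*x))) = 300] LHS = -2·(…); ÷-2 both sides. So div: 5*(-5*(-2*x)) = -150.
Step 4. [5*(-5*(-2*x)) = -150] leading coefficient 5: divide by 5 ⇒ div: -5*(-2*x) = -30.
Step 5. [-5*(-2*x) = -30] leading coefficient -5: divide by -5 ⇒ div: -2*x = 6.
Step 6. [-2*x = 6] -2·(inner) — divide through by -2 ⇒ div: x = -3.

Answer: x ∈ {-3}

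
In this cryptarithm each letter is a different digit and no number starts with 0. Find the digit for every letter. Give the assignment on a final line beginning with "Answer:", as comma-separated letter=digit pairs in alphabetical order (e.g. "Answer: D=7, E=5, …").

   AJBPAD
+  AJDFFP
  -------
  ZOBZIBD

Step 1. [Z] Z is the leading digit of a 7-digit sum of two 6-digit numbers; the final carry is exactly 1 ⇒ Z=1.
Step 2. [col 1: D + P ≡ D (mod 10)] column 1 reads D+P+carry(0)=D with nothing yet; with digits 1 already taken and all letters distinct, the only value for P is 0 ⇒ P=0.
Step 3. [col 1: D + P ≡ D (mod 10)] no forcing yet in column 1 (carry-in 0); D=6 is free and consistent — try it. So D=6.
Step 4. [col 2: A + F ≡ B (mod 10)] column 2 (A + F ≡ B (mod 10), carry-in 0) doesn't pin F yet; pick F=8 and continue. So F=8.
Step 5. [col 2: A + F ≡ B (mod 10)] no forcing yet in column 2 (carry-in 0); B=5 is free and consistent — try it, so B=5.
Step 6. [col 2: A + F ≡ B (mod 10)] column 2 reads A+F+carry(0)=B with F=8, B=5; with digits 0,1,5,6,8 already taken and all letters distinct, the only value for A is 7 ⇒ A=7.
Step 7. [col 3: P + F ≡ I (mod 10)] in column 3 we have P+F≡I with carry-in 1; given P=0, F=8 and digits 0,1,5,6,7,8 already taken and all letters distinct, that pins I to 9 ⇒ I=9.
Step 8. [col 5: J + J ≡ B (mod 10)] column 5 reads J+J+carry(1)=B with B=5; with digits 0,1,5,6,7,8,9 already taken and all letters distinct, the only value for J is 2 ⇒ J=2.
Step 9. [col 6: A + A ≡ O (mod 10)] column 6: given A=7, carry-in 0, and digits 0,1,2,5,6,7,8,9 already taken and all letters distinct, A+A≡O (mod 10) forces O=4. So O=4.

Answer: A=7, B=5, D=6, F=8, I=9, J=2, O=4, P=0, Z=1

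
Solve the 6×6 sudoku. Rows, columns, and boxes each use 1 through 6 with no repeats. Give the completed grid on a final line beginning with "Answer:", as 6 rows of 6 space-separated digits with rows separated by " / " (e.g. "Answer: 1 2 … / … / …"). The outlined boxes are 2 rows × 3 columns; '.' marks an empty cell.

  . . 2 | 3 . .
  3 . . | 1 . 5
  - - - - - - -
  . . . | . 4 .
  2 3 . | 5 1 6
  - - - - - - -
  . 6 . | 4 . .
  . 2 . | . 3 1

Step 1. [r5c5∈{2,5}] 5 has one home in col 5: r5c5, so r5c5=5.
Step 2. [r5c1∈{1}] only 1 remains possible at r5c1. So r5c1=1.
Step 3. [r1c2∈{1,4,5}] row 1 places 1 nowhere but r1c2. So r1c2=1.
Step 4. [r1c1∈{4,5,6}] 5 has one home in row 1: r1c1 ⇒ r1c1=5.
Step 5. [r2c3∈{4,6}] 6 has one home in box 1: r2c3. So r2c3=6.
Step 6. [r6c3∈{4,5}] across row 6, 5 lands solely at r6c3, so r6c3=5.
Step 7. [r3c4∈{2}] r3c4 has the single candidate 2 ⇒ r3c4=2.
Step 8. [r1c6∈{4}] r1c6 is down to just 4 ⇒ r1c6=4.
Step 9. [r6c1∈{4}] only 4 remains possible at r6c1. So r6c1=4.
Step 10. [r2c5∈{2}] r2c5 is down to just 2 ⇒ r2c5=2.
Step 11. [r3c2∈{5}] only 5 remains possible at r3c2. So r3c2=5.
Step 12. [r4c3∈{4}] r4c3 has the single candidate 4. So r4c3=4.
Step 13. [r3c1∈{6}] r3c1 is down to just 6. So r3c1=6.
Step 14. [r5c6∈{2}] r5c6 has the single candidate 2 ⇒ r5c6=2.
Step 15. [r6c4∈{6}] nothing but 6 survives at r6c4 ⇒ r6c4=6.
Step 16. [r3c3∈{1}] only 1 remains possible at r3c3. So r3c3=1.
Step 17. [r2c2∈{4}] r2c2 is down to just 4 ⇒ r2c2=4.
Step 18. [r5c3∈{3}] nothing but 3 survives at r5c3. So r5c3=3.
Step 19. [r1c5∈{6}] r1c5's peers cover all but 6 ⇒ r1c5=6.
Step 20. [r3c6∈{3}] r3c6 is down to just 3, so r3c6=3.

Answer: 5 1 2 3 6 4 / 3 4 6 1 2 5 / 6 5 1 2 4 3 / 2 3 4 5 1 6 / 1 6 3 4 5 2 / 4 2 5 6 3 1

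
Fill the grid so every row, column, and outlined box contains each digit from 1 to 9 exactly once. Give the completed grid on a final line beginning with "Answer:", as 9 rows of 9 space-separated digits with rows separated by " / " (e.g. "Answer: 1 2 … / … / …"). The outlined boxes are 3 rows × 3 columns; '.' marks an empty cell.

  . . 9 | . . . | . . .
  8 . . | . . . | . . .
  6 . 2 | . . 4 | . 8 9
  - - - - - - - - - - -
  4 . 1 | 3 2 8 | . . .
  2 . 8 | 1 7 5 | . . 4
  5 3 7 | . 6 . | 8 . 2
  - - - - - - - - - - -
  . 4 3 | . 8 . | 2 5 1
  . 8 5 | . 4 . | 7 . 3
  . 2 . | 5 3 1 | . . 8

Step 1. [r3c7∈{1,3,5}] row 3 places 3 nowhere but r3c7 ⇒ r3c7=3.
Step 2. [r3c4∈{7}] r3c4 has the single candidate 7. So r3c4=7.
Step 3. [r6c6∈{9}] nothing but 9 survives at r6c6 ⇒ r6c6=9.
Step 4. [r1c1∈{1,3,7}] across col 1, 3 lands solely at r1c1 ⇒ r1c1=3.
Step 5. [r2c5∈{1,5,9}] in col 5, 9 fits only at r2c5 ⇒ r2c5=9.
Step 6. [r2c6∈{2,3,6}] 3 has one home in row 2: r2c6, so r2c6=3.
Step 7. [r1c4∈{2,6,8}] across row 1, 8 lands solely at r1c4, so r1c4=8.
Step 8. [r7c6∈{6,7}] in col 6, 7 fits only at r7c6. So r7c6=7.
Step 9. [r7c4∈{6,9}] in row 7, 6 fits only at r7c4, so r7c4=6.
Step 10. [r8c8∈{6,9}] row 8 places 6 nowhere but r8c8, so r8c8=6.
Step 11. [r2c4∈{2}] r2c4 is down to just 2 ⇒ r2c4=2.
Step 12. [r1c8∈{1,2,4,7}] across row 1, 2 lands solely at r1c8 ⇒ r1c8=2.
Step 13. [r1c7∈{1,4,5,6}] 4 has one home in row 1: r1c7 ⇒ r1c7=4.
Step 14. [r2c7∈{1,5,6}] in col 7, 1 fits only at r2c7, so r2c7=1.
Step 15. [r9c7∈{9}] r9c7 is down to just 9 ⇒ r9c7=9.
Step 16. [r2c8∈{7}] r2c8 has the single candidate 7, so r2c8=7.
Step 17. [r2c9∈{5,6}] row 2 places 6 nowhere but r2c9. So r2c9=6.
Step 18. [r1c9∈{5}] nothing but 5 survives at r1c9 ⇒ r1c9=5.
Step 19. [r1c5∈{1}] r1c5's peers cover all but 1 ⇒ r1c5=1.
Step 20. [r4c8∈{9}] nothing but 9 survives at r4c8 ⇒ r4c8=9.
Step 21. [r4c2∈{6}] only 6 remains possible at r4c2 ⇒ r4c2=6.
Step 22. [r3c5∈{5}] r3c5 is down to just 5. So r3c5=5.
Step 23. [r8c1∈{1,9}] r8c1 is the only open cell in row 8 admitting 1 ⇒ r8c1=1.
Step 24. [r5c8∈{3}] r5c8 has the single candidate 3, so r5c8=3.
Step 25. [r6c8∈{1}] r6c8 has the single candidate 1. So r6c8=1.
Step 26. [r3c2∈{1}] r3c2 has the single candidate 1. So r3c2=1.
Step 27. [r2c2∈{5}] r2c2 is down to just 5. So r2c2=5.
Step 28. [r8c6∈{2}] only 2 remains possible at r8c6 ⇒ r8c6=2.
Step 29. [r7c1∈{9}] r7c1's peers cover all but 9 ⇒ r7c1=9.
Step 30. [r2c3∈{4}] r2c3 has the single candidate 4, so r2c3=4.
Step 31. [r9c1∈{7}] r9c1's peers cover all but 7, so r9c1=7.
Step 32. [r1c6∈{6}] r1c6's peers cover all but 6, so r1c6=6.
Step 33. [r9c8∈{4}] nothing but 4 survives at r9c8, so r9c8=4.
Step 34. [r1c2∈{7}] nothing but 7 survives at r1c2. So r1c2=7.
Step 35. [r6c4∈{4}] r6c4 has the single candidate 4. So r6c4=4.
Step 36. [r4c9∈{7}] r4c9 has the single candidate 7, so r4c9=7.
Step 37. [r5c2∈{9}] r5c2's peers cover all but 9, so r5c2=9.
Step 38. [r4c7∈{5}] r4c7 is down to just 5. So r4c7=5.
Step 39. [r8c4∈{9}] r8c4's peers cover all but 9 ⇒ r8c4=9.
Step 40. [r9c3∈{6}] r9c3's peers cover all but 6 ⇒ r9c3=6.
Step 41. [r5c7∈{6}] r5c7 is down to just 6 ⇒ r5c7=6.

Answer: 3 7 9 8 1 6 4 2 5 / 8 5 4 2 9 3 1 7 6 / 6 1 2 7 5 4 3 8 9 / 4 6 1 3 2 8 5 9 7 / 2 9 8 1 7 5 6 3 4 / 5 3 7 4 6 9 8 1 2 / 9 4 3 6 8 7 2 5 1 / 1 8 5 9 4 2 7 6 3 / 7 2 6 5 3 1 9 4 8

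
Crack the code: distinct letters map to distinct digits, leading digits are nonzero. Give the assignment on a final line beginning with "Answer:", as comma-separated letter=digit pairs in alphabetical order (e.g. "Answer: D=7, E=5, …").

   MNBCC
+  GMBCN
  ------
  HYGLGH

Step 1. [col 1: C + N ≡ H (mod 10)] several values work for C in column 1 (C + N ≡ H (mod 10), carry-in 0); try C=6, so C=6.
Step 2. [col 1: C + N ≡ H (mod 10)] N=5 is one option consistent with column 1 (C + N ≡ H (mod 10), carry-in 0) — take it, so N=5.
Step 3. [col 1: C + N ≡ H (mod 10)] column 1 reads C+N+carry(0)=H with C=6, N=5; with digits 5,6 already taken and all letters distinct, the only value for H is 1 ⇒ H=1.
Step 4. [col 2: C + C ≡ G (mod 10)] in column 2 we have C+C≡G with carry-in 1; given C=6 and digits 1,5,6 already taken and all letters distinct, that pins G to 3, so G=3.
Step 5. [col 3: B + B ≡ L (mod 10)] L=9 is one option consistent with column 3 (B + B ≡ L (mod 10), carry-in 1) — take it, so L=9.
Step 6. [col 3: B + B ≡ L (mod 10)] column 3 reads B+B+carry(1)=L with L=9; with digits 1,3,5,6,9 already taken and all letters distinct, the only value for B is 4, so B=4.
Step 7. [col 4: N + M ≡ G (mod 10)] in column 4 we have N+M≡G with carry-in 0; given N=5, G=3 and digits 1,3,4,5,6,9 already taken and all letters distinct, that pins M to 8, so M=8.
Step 8. [col 5: M + G ≡ Y (mod 10)] from column 5 (M=8, G=3, carry-in 1, digits 1,3,4,5,6,8,9 already taken and all letters distinct): Y must equal 2. So Y=2.

Answer: B=4, C=6, G=3, H=1, L=9, M=8, N=5, Y=2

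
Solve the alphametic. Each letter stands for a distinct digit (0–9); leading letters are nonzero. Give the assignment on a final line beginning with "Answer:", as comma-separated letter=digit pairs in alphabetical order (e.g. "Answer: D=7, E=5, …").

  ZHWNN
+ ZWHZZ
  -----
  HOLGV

Step 1. [col 1: N + Z ≡ V (mod 10)] column 1 (N + Z ≡ V (mod 10), carry-in 0) doesn't pin Z yet; pick Z=3 and continue. So Z=3.
Step 2. [col 1: N + Z ≡ V (mod 10)] no forcing yet in column 1 (carry-in 0); V=0 is free and consistent — try it ⇒ V=0.
Step 3. [col 1: N + Z ≡ V (mod 10)] in column 1 we have N+Z≡V with carry-in 0; given Z=3, V=0 and digits 0,3 already taken and all letters distinct, that pins N to 7 ⇒ N=7.
Step 4. [col 2: N + Z ≡ G (mod 10)] from column 2 (N=7, Z=3, carry-in 1, digits 0,3,7 already taken and all letters distinct): G must equal 1, so G=1.
Step 5. [col 3: W + H ≡ L (mod 10)] column 3 (W + H ≡ L (mod 10), carry-in 1) doesn't pin L yet; pick L=9 and continue ⇒ L=9.
Step 6. [col 3: W + H ≡ L (mod 10)] W=2 is one option consistent with column 3 (W + H ≡ L (mod 10), carry-in 1) — take it, so W=2.
Step 7. [col 3: W + H ≡ L (mod 10)] from column 3 (W=2, L=9, carry-in 1, digits 0,1,2,3,7,9 already taken and all letters distinct): H must equal 6. So H=6.
Step 8. [col 4: H + W ≡ O (mod 10)] from column 4 (H=6, W=2, carry-in 0, digits 0,1,2,3,6,7,9 already taken and all letters distinct): O must equal 8, so O=8.

Answer: G=1, H=6, L=9, N=7, O=8, V=0, W=2, Z=3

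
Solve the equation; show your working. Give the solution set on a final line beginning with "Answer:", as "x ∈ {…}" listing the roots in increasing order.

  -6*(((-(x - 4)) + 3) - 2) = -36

Step 1. [-6*(((-(x - 4)) + 3) - 2) = -36] -6 out front; divide by -6, so div: ((-(x - 4)) + 3) - 2 = 6.
Step 2. [((-(x - 4)) + 3) - 2 = 6] 2 comes off first (add 2) ⇒ sub: (-(x - 4)) + 3 = 8.
Step 3. [(-(x - 4)) + 3 = 8] the outer +3 inverts by subtracting 3. So sub: -(x - 4) = 5.
Step 4. [-(x - 4) = 5] leading − — multiply by −1 ⇒ neg: x - 4 = -5.
Step 5. [x - 4 = -5] the outer -4 inverts by adding 4, so sub: x = -1.

Answer: x ∈ {-1}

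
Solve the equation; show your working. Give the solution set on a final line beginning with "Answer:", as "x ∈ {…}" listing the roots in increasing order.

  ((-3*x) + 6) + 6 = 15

Step 1. [((-3*x) + 6) + 6 = 15] subtract 6: x sits inside (… + 6), so sub: (-3*x) + 6 = 9.
Step 2. [(-3*x) + 6 = 9] -3 | LHS and -3 | 9: pull -3 out ⇒ factor: x - 2 = -3.
Step 3. [x - 2 = -3] the outer -2 inverts by adding 2, so sub: x = -1.

Answer: x ∈ {-1}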